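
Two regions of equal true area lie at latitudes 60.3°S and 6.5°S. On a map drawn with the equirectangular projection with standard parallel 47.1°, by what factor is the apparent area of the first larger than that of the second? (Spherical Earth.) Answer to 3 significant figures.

The equidistant cylindrical projection with φ₀ = 47.1° has h = 1 (meridians true) and k = cos φ₀ / cos φ along parallels.
Areal scale at 60.3°: h·k = 1.000 × 1.374 = 1.374.
Areal scale at 6.5°: h·k = 1.000 × 0.6851 = 0.6851.
Ratio = 1.374/0.6851 ≈ 2.01.

2.01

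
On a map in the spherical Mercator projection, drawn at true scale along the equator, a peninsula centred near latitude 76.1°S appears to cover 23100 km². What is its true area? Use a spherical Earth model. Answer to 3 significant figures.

1330 km²

Mercator is conformal, so the point scale is isotropic: h = k = sec φ = 1/cos φ.
Areal scale = k² = sec²φ = 1/cos²(76.1°) = 1/0.2402² = 17.33.
True area = apparent / (areal scale) = 23100 / 17.33 ≈ 1330 km².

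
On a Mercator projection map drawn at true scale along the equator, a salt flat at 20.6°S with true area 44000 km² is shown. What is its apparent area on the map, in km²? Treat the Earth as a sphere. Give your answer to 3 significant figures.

The Mercator projection is conformal; its linear scale factor is the same in every direction and equals sec φ = 1/cos φ.
Areal scale = k² = sec²φ = 1/cos²(20.6°) = 1/0.9361² = 1.141.
Apparent area = 44000 × 1.141 ≈ 50200 km².

50200 km²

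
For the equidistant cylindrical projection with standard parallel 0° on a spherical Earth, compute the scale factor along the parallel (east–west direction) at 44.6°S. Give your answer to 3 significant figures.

1.40

Plate carrée maps x = Rλ, y = Rφ. The meridian scale is h = 1 and the parallel scale is k = 1/cos φ = sec φ.
k = 1/cos 44.6° = 1/0.7120 = 1.404.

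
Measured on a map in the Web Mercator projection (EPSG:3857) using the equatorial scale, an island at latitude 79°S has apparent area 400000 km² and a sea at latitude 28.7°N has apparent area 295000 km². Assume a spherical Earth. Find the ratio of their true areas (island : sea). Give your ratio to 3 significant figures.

0.0642

Mercator's areal exaggeration is sec²φ; hence true area = (apparent area) · cos²φ.
True area of island: 400000 × cos²(79°) = 400000 × 0.03641 = 14560 km².
True area of sea: 295000 × cos²(28.7°) = 295000 × 0.7694 = 227000 km².
Ratio = 14560 / 227000 ≈ 0.0642.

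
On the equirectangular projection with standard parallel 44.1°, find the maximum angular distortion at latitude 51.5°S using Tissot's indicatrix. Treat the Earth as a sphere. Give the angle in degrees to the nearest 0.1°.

8.2°

With standard parallel φ₀ = 44.1°, the equirectangular projection gives x = Rλ cos φ₀, y = Rφ, so h = 1 and k = cos 44.1° / cos φ.
At 51.5°: h = 1.000, k = 1.154; principal scales a = 1.154, b = 1.000.
sin(ω/2) = (a − b)/(a + b) = 0.1536/2.154 = 0.07132, so ω = 2 arcsin(0.07132) ≈ 8.2°.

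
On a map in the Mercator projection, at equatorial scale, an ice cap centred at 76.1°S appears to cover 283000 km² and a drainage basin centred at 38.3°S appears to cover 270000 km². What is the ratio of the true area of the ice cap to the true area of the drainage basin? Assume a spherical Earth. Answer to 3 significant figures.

On Mercator the areal scale is sec²φ, so true area = apparent × cos²φ.
True area of ice cap: 283000 × cos²(76.1°) = 283000 × 0.05771 = 16330 km².
True area of drainage basin: 270000 × cos²(38.3°) = 270000 × 0.6159 = 166300 km².
Ratio = 16330 / 166300 ≈ 0.0982.

0.0982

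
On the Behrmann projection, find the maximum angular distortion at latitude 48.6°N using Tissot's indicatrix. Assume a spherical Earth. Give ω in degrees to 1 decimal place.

30.5°

The Behrmann projection is cylindrical equal-area with φ₀ = 30°. Cylindrical equal-area (φ₀ = 30°): h = cos φ / cos 30° along meridians, k = cos 30° / cos φ along parallels; h·k = 1.
At 48.6°: h = 0.7636, k = 1.310; principal scales a = 1.310, b = 0.7636.
sin(ω/2) = (a − b)/(a + b) = 0.5459/2.073 = 0.2633, so ω = 2 arcsin(0.2633) ≈ 30.5°.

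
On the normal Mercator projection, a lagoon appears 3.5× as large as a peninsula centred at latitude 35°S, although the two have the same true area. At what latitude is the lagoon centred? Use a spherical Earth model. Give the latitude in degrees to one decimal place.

On Mercator, (apparent₁)/(apparent₂) = sec²φ₁ / sec²φ₂ when true areas are equal.
cos²φ₂ / cos²φ₁ = 3.5  ⇒  cos φ₁ = cos 35° / √3.5 = 0.8192/1.871 = 0.4379.
φ₁ = arccos(0.4379) ≈ 64.0°.

64.0°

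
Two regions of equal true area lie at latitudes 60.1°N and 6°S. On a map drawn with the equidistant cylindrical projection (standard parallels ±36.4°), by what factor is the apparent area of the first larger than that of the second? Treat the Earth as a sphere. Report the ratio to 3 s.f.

2.00

With standard parallel φ₀ = 36.4°, the equirectangular projection gives x = Rλ cos φ₀, y = Rφ, so h = 1 and k = cos 36.4° / cos φ.
Areal scale at 60.1°: h·k = 1.000 × 1.615 = 1.615.
Areal scale at 6°: h·k = 1.000 × 0.8093 = 0.8093.
Ratio = 1.615/0.8093 ≈ 2.00.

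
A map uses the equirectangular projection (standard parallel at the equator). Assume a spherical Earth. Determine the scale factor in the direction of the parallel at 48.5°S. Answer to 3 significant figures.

Plate carrée maps x = Rλ, y = Rφ. The meridian scale is h = 1 and the parallel scale is k = 1/cos φ = sec φ.
k = 1/cos 48.5° = 1/0.6626 = 1.509.

1.51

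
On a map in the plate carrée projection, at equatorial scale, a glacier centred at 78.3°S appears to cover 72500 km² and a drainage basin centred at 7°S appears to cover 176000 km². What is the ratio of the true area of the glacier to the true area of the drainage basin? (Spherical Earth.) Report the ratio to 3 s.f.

0.0842

Plate carrée has h = 1 and k = sec φ, giving areal scale sec φ; true area = (apparent area) · cos φ.
True area of glacier: 72500 × cos(78.3°) = 72500 × 0.2028 = 14700 km².
True area of drainage basin: 176000 × cos(7°) = 176000 × 0.9925 = 174700 km².
Ratio = 14700 / 174700 ≈ 0.0842.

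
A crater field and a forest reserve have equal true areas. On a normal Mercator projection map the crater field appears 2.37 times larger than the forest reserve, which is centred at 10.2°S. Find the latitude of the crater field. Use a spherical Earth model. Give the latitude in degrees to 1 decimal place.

On Mercator, (apparent₁)/(apparent₂) = sec²φ₁ / sec²φ₂ when true areas are equal.
cos²φ₂ / cos²φ₁ = 2.37  ⇒  cos φ₁ = cos 10.2° / √2.37 = 0.9842/1.539 = 0.6393.
φ₁ = arccos(0.6393) ≈ 50.3°.

50.3°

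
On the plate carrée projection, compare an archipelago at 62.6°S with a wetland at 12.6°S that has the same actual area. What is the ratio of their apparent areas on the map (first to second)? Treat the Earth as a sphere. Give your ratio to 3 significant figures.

2.12

In the plate carrée (x = Rλ, y = Rφ), meridians are true-scale (h = 1) and parallels are stretched by k = sec φ.
Areal scale at 62.6°: h·k = 1.000 × 2.173 = 2.173.
Areal scale at 12.6°: h·k = 1.000 × 1.025 = 1.025.
Ratio = 2.173/1.025 ≈ 2.12.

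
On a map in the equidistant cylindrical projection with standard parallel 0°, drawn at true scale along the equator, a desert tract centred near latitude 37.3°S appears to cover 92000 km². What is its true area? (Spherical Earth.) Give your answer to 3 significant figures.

73200 km²

Plate carrée maps x = Rλ, y = Rφ. The meridian scale is h = 1 and the parallel scale is k = 1/cos φ = sec φ.
Areal scale = h·k = 1 × sec φ; at 37.3°, h = 1.000, k = 1.257, so h·k = 1.257.
True area = apparent / (areal scale) = 92000 / 1.257 ≈ 73200 km².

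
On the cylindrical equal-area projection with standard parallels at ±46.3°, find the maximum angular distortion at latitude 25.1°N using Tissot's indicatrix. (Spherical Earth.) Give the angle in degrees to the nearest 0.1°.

Cylindrical equal-area (φ₀ = 46.3°): h = cos φ / cos 46.3° along meridians, k = cos 46.3° / cos φ along parallels; h·k = 1.
At 25.1°: h = 1.311, k = 0.7629; principal scales a = 1.311, b = 0.7629.
sin(ω/2) = (a − b)/(a + b) = 0.5478/2.074 = 0.2642, so ω = 2 arcsin(0.2642) ≈ 30.6°.

30.6°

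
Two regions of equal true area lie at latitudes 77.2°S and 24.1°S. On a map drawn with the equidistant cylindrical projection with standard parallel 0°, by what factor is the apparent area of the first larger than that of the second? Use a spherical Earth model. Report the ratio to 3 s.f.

Plate carrée maps x = Rλ, y = Rφ. The meridian scale is h = 1 and the parallel scale is k = 1/cos φ = sec φ.
Areal scale at 77.2°: h·k = 1.000 × 4.514 = 4.514.
Areal scale at 24.1°: h·k = 1.000 × 1.095 = 1.095.
Ratio = 4.514/1.095 ≈ 4.12.

4.12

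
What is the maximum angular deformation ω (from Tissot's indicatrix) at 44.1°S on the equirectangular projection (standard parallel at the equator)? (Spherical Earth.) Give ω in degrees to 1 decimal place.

18.9°

In the plate carrée (x = Rλ, y = Rφ), meridians are true-scale (h = 1) and parallels are stretched by k = sec φ.
At 44.1°: h = 1.000, k = 1.393; principal scales a = 1.393, b = 1.000.
sin(ω/2) = (a − b)/(a + b) = 0.3925/2.393 = 0.1641, so ω = 2 arcsin(0.1641) ≈ 18.9°.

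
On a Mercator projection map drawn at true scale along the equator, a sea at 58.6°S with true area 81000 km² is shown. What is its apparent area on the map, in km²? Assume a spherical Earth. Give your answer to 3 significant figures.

The Mercator projection is conformal; its linear scale factor is the same in every direction and equals sec φ = 1/cos φ.
Areal scale = k² = sec²φ = 1/cos²(58.6°) = 1/0.5210² = 3.684.
Apparent area = 81000 × 3.684 ≈ 298000 km².

298000 km²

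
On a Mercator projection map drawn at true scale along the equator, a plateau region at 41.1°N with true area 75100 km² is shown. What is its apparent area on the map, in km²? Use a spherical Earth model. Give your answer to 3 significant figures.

Mercator is conformal, so the point scale is isotropic: h = k = sec φ = 1/cos φ.
Areal scale = k² = sec²φ = 1/cos²(41.1°) = 1/0.7536² = 1.761.
Apparent area = 75100 × 1.761 ≈ 132000 km².

132000 km²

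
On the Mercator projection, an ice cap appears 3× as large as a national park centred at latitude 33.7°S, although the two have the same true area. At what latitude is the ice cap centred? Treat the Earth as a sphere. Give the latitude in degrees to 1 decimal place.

61.3°

Mercator areal scale is sec²φ, so apparent-area ratio = sec²φ₁ / sec²φ₂ = cos²φ₂ / cos²φ₁.
cos²φ₂ / cos²φ₁ = 3  ⇒  cos φ₁ = cos 33.7° / √3 = 0.8320/1.732 = 0.4803.
φ₁ = arccos(0.4803) ≈ 61.3°.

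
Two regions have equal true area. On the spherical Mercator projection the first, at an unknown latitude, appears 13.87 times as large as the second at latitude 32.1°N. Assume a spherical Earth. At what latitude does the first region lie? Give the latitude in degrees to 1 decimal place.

76.9°

On Mercator, (apparent₁)/(apparent₂) = sec²φ₁ / sec²φ₂ when true areas are equal.
cos²φ₂ / cos²φ₁ = 13.87  ⇒  cos φ₁ = cos 32.1° / √13.87 = 0.8471/3.724 = 0.2275.
φ₁ = arccos(0.2275) ≈ 76.9°.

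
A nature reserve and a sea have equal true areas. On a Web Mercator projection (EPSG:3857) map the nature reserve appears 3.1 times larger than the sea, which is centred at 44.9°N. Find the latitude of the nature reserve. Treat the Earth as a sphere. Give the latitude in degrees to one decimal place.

On Mercator, (apparent₁)/(apparent₂) = sec²φ₁ / sec²φ₂ when true areas are equal.
cos²φ₂ / cos²φ₁ = 3.1  ⇒  cos φ₁ = cos 44.9° / √3.1 = 0.7083/1.761 = 0.4023.
φ₁ = arccos(0.4023) ≈ 66.3°.

66.3°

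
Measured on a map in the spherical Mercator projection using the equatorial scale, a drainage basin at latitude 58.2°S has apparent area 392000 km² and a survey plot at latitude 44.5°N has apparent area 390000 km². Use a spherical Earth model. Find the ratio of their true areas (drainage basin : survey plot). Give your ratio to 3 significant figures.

Since Mercator area scale is 1/cos²φ, the true area equals the apparent area multiplied by cos²φ.
True area of drainage basin: 392000 × cos²(58.2°) = 392000 × 0.2777 = 108900 km².
True area of survey plot: 390000 × cos²(44.5°) = 390000 × 0.5087 = 198400 km².
Ratio = 108900 / 198400 ≈ 0.549.

0.549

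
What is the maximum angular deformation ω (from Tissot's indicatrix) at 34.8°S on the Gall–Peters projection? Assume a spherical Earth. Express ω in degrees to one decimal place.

17.1°

Gall–Peters is a cylindrical equal-area projection with standard parallels at ±45°. For cylindrical equal-area with standard parallel φ₀, h = cos φ / cos φ₀ and k = cos φ₀ / cos φ, so h·k = 1.
At 34.8°: h = 1.161, k = 0.8611; principal scales a = 1.161, b = 0.8611.
sin(ω/2) = (a − b)/(a + b) = 0.3002/2.022 = 0.1484, so ω = 2 arcsin(0.1484) ≈ 17.1°.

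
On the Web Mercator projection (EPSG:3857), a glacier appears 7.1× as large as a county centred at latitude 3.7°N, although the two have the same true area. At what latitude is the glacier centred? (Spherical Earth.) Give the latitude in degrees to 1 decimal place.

Mercator areal scale is sec²φ, so apparent-area ratio = sec²φ₁ / sec²φ₂ = cos²φ₂ / cos²φ₁.
cos²φ₂ / cos²φ₁ = 7.1  ⇒  cos φ₁ = cos 3.7° / √7.1 = 0.9979/2.665 = 0.3745.
φ₁ = arccos(0.3745) ≈ 68.0°.

68.0°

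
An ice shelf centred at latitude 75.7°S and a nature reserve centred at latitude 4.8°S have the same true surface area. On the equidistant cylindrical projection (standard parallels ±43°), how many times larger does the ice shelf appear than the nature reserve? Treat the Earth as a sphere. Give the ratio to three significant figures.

In the equirectangular projection with standard parallel φ₀ = 43° (x = Rλ cos φ₀, y = Rφ), meridians are true-scale (h = 1) and the parallel scale is k = cos φ₀ / cos φ.
Areal scale at 75.7°: h·k = 1.000 × 2.961 = 2.961.
Areal scale at 4.8°: h·k = 1.000 × 0.7339 = 0.7339.
Ratio = 2.961/0.7339 ≈ 4.03.

4.03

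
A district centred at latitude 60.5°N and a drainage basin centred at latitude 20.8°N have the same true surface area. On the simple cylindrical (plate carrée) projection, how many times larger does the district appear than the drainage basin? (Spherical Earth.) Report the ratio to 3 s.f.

1.90

In the plate carrée (x = Rλ, y = Rφ), meridians are true-scale (h = 1) and parallels are stretched by k = sec φ.
Areal scale at 60.5°: h·k = 1.000 × 2.031 = 2.031.
Areal scale at 20.8°: h·k = 1.000 × 1.070 = 1.070.
Ratio = 2.031/1.070 ≈ 1.90.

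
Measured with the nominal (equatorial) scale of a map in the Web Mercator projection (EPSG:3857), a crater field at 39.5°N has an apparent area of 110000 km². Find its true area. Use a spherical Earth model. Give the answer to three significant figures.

65500 km²

For Mercator, h = k = sec φ (a conformal cylindrical projection has a single point scale, 1/cos φ).
Areal scale = k² = sec²φ = 1/cos²(39.5°) = 1/0.7716² = 1.680.
True area = apparent / (areal scale) = 110000 / 1.680 ≈ 65500 km².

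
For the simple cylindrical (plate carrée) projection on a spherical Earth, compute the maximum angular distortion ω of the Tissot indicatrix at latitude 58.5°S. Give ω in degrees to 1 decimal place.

Plate carrée maps x = Rλ, y = Rφ. The meridian scale is h = 1 and the parallel scale is k = 1/cos φ = sec φ.
At 58.5°: h = 1.000, k = 1.914; principal scales a = 1.914, b = 1.000.
sin(ω/2) = (a − b)/(a + b) = 0.9139/2.914 = 0.3136, so ω = 2 arcsin(0.3136) ≈ 36.6°.

36.6°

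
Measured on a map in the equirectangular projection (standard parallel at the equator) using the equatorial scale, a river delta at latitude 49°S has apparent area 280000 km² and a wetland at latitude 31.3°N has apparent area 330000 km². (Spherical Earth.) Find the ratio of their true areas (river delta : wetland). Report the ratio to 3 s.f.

Plate carrée has h = 1 and k = sec φ, giving areal scale sec φ; true area = (apparent area) · cos φ.
True area of river delta: 280000 × cos(49°) = 280000 × 0.6561 = 183700 km².
True area of wetland: 330000 × cos(31.3°) = 330000 × 0.8545 = 282000 km².
Ratio = 183700 / 282000 ≈ 0.651.

0.651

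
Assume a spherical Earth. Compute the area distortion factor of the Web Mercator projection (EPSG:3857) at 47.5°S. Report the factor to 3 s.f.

2.19

The Mercator projection is conformal; its linear scale factor is the same in every direction and equals sec φ = 1/cos φ.
Areal scale = k² = sec²φ = 1/cos²(47.5°) = 1/0.6756² = 2.191.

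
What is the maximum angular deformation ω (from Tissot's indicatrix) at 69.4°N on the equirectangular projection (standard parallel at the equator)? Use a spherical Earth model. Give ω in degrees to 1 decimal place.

Plate carrée maps x = Rλ, y = Rφ. The meridian scale is h = 1 and the parallel scale is k = 1/cos φ = sec φ.
At 69.4°: h = 1.000, k = 2.842; principal scales a = 2.842, b = 1.000.
sin(ω/2) = (a − b)/(a + b) = 1.842/3.842 = 0.4795, so ω = 2 arcsin(0.4795) ≈ 57.3°.

57.3°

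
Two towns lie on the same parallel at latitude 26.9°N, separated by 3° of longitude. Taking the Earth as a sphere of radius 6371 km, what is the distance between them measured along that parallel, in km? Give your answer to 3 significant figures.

Arc length along a parallel = R cos φ · Δλ (with Δλ in radians).
= 6371 × cos 26.9° × (3° × π/180) = 6371 × 0.8918 × 0.05236 ≈ 297 km.

297 km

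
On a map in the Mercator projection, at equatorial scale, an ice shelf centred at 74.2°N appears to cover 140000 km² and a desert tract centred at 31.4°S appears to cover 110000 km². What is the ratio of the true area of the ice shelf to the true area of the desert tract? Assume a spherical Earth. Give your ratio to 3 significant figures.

0.130

Mercator's areal exaggeration is sec²φ; hence true area = (apparent area) · cos²φ.
True area of ice shelf: 140000 × cos²(74.2°) = 140000 × 0.07414 = 10380 km².
True area of desert tract: 110000 × cos²(31.4°) = 110000 × 0.7285 = 80140 km².
Ratio = 10380 / 80140 ≈ 0.130.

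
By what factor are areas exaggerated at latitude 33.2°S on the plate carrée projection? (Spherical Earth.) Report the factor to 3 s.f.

1.20

Plate carrée maps x = Rλ, y = Rφ. The meridian scale is h = 1 and the parallel scale is k = 1/cos φ = sec φ.
Areal scale = h·k = 1 × sec φ; at 33.2°, h = 1.000, k = 1.195, so h·k = 1.195.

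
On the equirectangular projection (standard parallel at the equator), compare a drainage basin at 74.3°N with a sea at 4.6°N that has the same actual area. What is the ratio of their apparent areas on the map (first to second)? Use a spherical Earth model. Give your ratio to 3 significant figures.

For the equirectangular projection with φ₀ = 0 (plate carrée), h = 1 along meridians and k = sec φ along parallels.
Areal scale at 74.3°: h·k = 1.000 × 3.695 = 3.695.
Areal scale at 4.6°: h·k = 1.000 × 1.003 = 1.003.
Ratio = 3.695/1.003 ≈ 3.68.

3.68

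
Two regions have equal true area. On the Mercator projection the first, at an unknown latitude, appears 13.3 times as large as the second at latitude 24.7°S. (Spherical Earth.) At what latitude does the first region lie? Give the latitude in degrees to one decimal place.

75.6°

Mercator areal scale is sec²φ, so apparent-area ratio = sec²φ₁ / sec²φ₂ = cos²φ₂ / cos²φ₁.
cos²φ₂ / cos²φ₁ = 13.3  ⇒  cos φ₁ = cos 24.7° / √13.3 = 0.9085/3.647 = 0.2491.
φ₁ = arccos(0.2491) ≈ 75.6°.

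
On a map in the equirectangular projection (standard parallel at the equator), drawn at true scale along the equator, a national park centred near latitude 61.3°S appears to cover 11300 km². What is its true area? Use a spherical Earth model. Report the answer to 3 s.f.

5430 km²

In the plate carrée (x = Rλ, y = Rφ), meridians are true-scale (h = 1) and parallels are stretched by k = sec φ.
Areal scale = h·k = 1 × sec φ; at 61.3°, h = 1.000, k = 2.082, so h·k = 2.082.
True area = apparent / (areal scale) = 11300 / 2.082 ≈ 5430 km².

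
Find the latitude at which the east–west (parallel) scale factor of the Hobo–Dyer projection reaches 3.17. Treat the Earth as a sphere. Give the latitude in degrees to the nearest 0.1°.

The Hobo–Dyer projection is cylindrical equal-area with φ₀ = 37.5°. Cylindrical equal-area (φ₀ = 37.5°): h = cos φ / cos 37.5° along meridians, k = cos 37.5° / cos φ along parallels; h·k = 1.
k = cos φ₀ / cos φ = 3.17  ⇒  cos φ = cos 37.5° / 3.17 = 0.2503.
φ = arccos(0.2503) ≈ 75.5°.

75.5°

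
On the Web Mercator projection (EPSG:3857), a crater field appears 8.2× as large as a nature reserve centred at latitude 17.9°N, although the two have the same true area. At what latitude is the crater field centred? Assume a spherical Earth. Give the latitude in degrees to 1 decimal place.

On Mercator, (apparent₁)/(apparent₂) = sec²φ₁ / sec²φ₂ when true areas are equal.
cos²φ₂ / cos²φ₁ = 8.2  ⇒  cos φ₁ = cos 17.9° / √8.2 = 0.9516/2.864 = 0.3323.
φ₁ = arccos(0.3323) ≈ 70.6°.

70.6°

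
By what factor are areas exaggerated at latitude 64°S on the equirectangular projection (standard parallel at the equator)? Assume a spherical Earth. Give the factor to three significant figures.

2.28

Plate carrée maps x = Rλ, y = Rφ. The meridian scale is h = 1 and the parallel scale is k = 1/cos φ = sec φ.
Areal scale = h·k = 1 × sec φ; at 64°, h = 1.000, k = 2.281, so h·k = 2.281.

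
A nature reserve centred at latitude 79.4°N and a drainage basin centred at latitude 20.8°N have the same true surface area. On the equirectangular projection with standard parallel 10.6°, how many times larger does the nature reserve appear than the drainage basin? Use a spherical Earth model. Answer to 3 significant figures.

In the equirectangular projection with standard parallel φ₀ = 10.6° (x = Rλ cos φ₀, y = Rφ), meridians are true-scale (h = 1) and the parallel scale is k = cos φ₀ / cos φ.
Areal scale at 79.4°: h·k = 1.000 × 5.343 = 5.343.
Areal scale at 20.8°: h·k = 1.000 × 1.051 = 1.051.
Ratio = 5.343/1.051 ≈ 5.08.

5.08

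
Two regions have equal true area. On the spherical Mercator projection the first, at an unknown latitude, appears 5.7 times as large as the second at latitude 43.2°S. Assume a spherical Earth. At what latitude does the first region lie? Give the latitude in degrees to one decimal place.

72.2°

Mercator areal scale is sec²φ, so apparent-area ratio = sec²φ₁ / sec²φ₂ = cos²φ₂ / cos²φ₁.
cos²φ₂ / cos²φ₁ = 5.7  ⇒  cos φ₁ = cos 43.2° / √5.7 = 0.7290/2.387 = 0.3053.
φ₁ = arccos(0.3053) ≈ 72.2°.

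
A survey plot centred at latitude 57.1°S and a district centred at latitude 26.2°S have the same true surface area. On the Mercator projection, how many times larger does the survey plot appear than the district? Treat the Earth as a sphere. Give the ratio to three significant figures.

Mercator areal scale is sec²φ.
At 57.1°: sec²(57.1°) = 1/0.5432² = 3.389.
At 26.2°: sec²(26.2°) = 1/0.8973² = 1.242.
Ratio = 3.389/1.242 = cos²(26.2°)/cos²(57.1°) ≈ 2.73.

2.73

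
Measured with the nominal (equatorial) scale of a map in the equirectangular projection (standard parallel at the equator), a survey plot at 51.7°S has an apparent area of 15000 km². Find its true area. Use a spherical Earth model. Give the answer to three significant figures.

9300 km²

Plate carrée maps x = Rλ, y = Rφ. The meridian scale is h = 1 and the parallel scale is k = 1/cos φ = sec φ.
Areal scale = h·k = 1 × sec φ; at 51.7°, h = 1.000, k = 1.613, so h·k = 1.613.
True area = apparent / (areal scale) = 15000 / 1.613 ≈ 9300 km².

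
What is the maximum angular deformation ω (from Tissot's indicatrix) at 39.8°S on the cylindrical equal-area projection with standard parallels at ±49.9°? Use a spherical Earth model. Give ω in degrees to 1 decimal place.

Cylindrical equal-area (φ₀ = 49.9°): h = cos φ / cos 49.9° along meridians, k = cos 49.9° / cos φ along parallels; h·k = 1.
At 39.8°: h = 1.193, k = 0.8384; principal scales a = 1.193, b = 0.8384.
sin(ω/2) = (a − b)/(a + b) = 0.3544/2.031 = 0.1745, so ω = 2 arcsin(0.1745) ≈ 20.1°.

20.1°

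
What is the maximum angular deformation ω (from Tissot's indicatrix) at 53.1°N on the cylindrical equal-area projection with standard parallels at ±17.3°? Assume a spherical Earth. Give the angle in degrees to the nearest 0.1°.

A cylindrical equal-area projection with standard parallel φ₀ has meridian scale h = cos φ / cos φ₀ and parallel scale k = cos φ₀ / cos φ (so areas are preserved, h·k = 1).
At 53.1°: h = 0.6289, k = 1.590; principal scales a = 1.590, b = 0.6289.
sin(ω/2) = (a − b)/(a + b) = 0.9613/2.219 = 0.4332, so ω = 2 arcsin(0.4332) ≈ 51.3°.

51.3°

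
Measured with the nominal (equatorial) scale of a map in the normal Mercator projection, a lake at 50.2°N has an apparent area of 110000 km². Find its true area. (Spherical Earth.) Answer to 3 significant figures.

Mercator is conformal, so the point scale is isotropic: h = k = sec φ = 1/cos φ.
Areal scale = k² = sec²φ = 1/cos²(50.2°) = 1/0.6401² = 2.441.
True area = apparent / (areal scale) = 110000 / 2.441 ≈ 45100 km².

45100 km²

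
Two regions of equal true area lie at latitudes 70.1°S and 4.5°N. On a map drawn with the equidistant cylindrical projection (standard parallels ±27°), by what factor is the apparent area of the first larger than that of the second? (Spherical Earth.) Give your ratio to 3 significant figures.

In the equirectangular projection with standard parallel φ₀ = 27° (x = Rλ cos φ₀, y = Rφ), meridians are true-scale (h = 1) and the parallel scale is k = cos φ₀ / cos φ.
Areal scale at 70.1°: h·k = 1.000 × 2.618 = 2.618.
Areal scale at 4.5°: h·k = 1.000 × 0.8938 = 0.8938.
Ratio = 2.618/0.8938 ≈ 2.93.

2.93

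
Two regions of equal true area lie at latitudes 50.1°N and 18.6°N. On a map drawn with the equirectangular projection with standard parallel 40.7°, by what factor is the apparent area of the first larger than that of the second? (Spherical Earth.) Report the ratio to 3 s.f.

With standard parallel φ₀ = 40.7°, the equirectangular projection gives x = Rλ cos φ₀, y = Rφ, so h = 1 and k = cos 40.7° / cos φ.
Areal scale at 50.1°: h·k = 1.000 × 1.182 = 1.182.
Areal scale at 18.6°: h·k = 1.000 × 0.7999 = 0.7999.
Ratio = 1.182/0.7999 ≈ 1.48.

1.48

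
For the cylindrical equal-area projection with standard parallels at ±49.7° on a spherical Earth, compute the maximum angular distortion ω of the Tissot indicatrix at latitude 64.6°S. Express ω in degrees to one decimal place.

For cylindrical equal-area with standard parallel φ₀, h = cos φ / cos φ₀ and k = cos φ₀ / cos φ, so h·k = 1.
At 64.6°: h = 0.6632, k = 1.508; principal scales a = 1.508, b = 0.6632.
sin(ω/2) = (a − b)/(a + b) = 0.8447/2.171 = 0.3891, so ω = 2 arcsin(0.3891) ≈ 45.8°.

45.8°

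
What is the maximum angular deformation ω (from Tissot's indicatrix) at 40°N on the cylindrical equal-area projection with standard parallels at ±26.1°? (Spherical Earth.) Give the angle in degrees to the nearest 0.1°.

A cylindrical equal-area projection with standard parallel φ₀ has meridian scale h = cos φ / cos φ₀ and parallel scale k = cos φ₀ / cos φ (so areas are preserved, h·k = 1).
At 40°: h = 0.8530, k = 1.172; principal scales a = 1.172, b = 0.8530.
sin(ω/2) = (a − b)/(a + b) = 0.3193/2.025 = 0.1576, so ω = 2 arcsin(0.1576) ≈ 18.1°.

18.1°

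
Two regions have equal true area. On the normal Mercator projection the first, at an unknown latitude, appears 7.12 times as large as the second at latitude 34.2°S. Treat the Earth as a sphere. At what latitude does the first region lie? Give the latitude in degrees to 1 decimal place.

71.9°

For equal true areas on Mercator, apparent areas scale as sec²φ, so the ratio is cos²φ₂ / cos²φ₁.
cos²φ₂ / cos²φ₁ = 7.12  ⇒  cos φ₁ = cos 34.2° / √7.12 = 0.8271/2.668 = 0.3100.
φ₁ = arccos(0.3100) ≈ 71.9°.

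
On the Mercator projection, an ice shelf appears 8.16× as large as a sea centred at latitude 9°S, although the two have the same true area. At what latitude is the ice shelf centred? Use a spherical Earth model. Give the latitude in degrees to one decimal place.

Mercator areal scale is sec²φ, so apparent-area ratio = sec²φ₁ / sec²φ₂ = cos²φ₂ / cos²φ₁.
cos²φ₂ / cos²φ₁ = 8.16  ⇒  cos φ₁ = cos 9° / √8.16 = 0.9877/2.857 = 0.3458.
φ₁ = arccos(0.3458) ≈ 69.8°.

69.8°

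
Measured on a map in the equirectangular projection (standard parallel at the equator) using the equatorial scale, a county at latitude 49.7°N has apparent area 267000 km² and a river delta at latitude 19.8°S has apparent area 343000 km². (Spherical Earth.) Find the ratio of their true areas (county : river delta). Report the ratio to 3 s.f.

0.535

On the plate carrée, areal scale = h·k = 1 × sec φ, so true area = apparent × cos φ.
True area of county: 267000 × cos(49.7°) = 267000 × 0.6468 = 172700 km².
True area of river delta: 343000 × cos(19.8°) = 343000 × 0.9409 = 322700 km².
Ratio = 172700 / 322700 ≈ 0.535.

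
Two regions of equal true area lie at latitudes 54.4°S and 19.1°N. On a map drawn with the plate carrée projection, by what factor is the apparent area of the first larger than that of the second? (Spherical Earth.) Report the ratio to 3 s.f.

1.62

For the equirectangular projection with φ₀ = 0 (plate carrée), h = 1 along meridians and k = sec φ along parallels.
Areal scale at 54.4°: h·k = 1.000 × 1.718 = 1.718.
Areal scale at 19.1°: h·k = 1.000 × 1.058 = 1.058.
Ratio = 1.718/1.058 ≈ 1.62.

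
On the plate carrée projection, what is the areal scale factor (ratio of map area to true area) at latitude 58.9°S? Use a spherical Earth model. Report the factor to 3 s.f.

1.94

Plate carrée maps x = Rλ, y = Rφ. The meridian scale is h = 1 and the parallel scale is k = 1/cos φ = sec φ.
Areal scale = h·k = 1 × sec φ; at 58.9°, h = 1.000, k = 1.936, so h·k = 1.936.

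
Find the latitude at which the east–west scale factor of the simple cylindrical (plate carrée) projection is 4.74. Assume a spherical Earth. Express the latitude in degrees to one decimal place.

Plate carrée: h = 1, k = sec φ along parallels.
sec φ = 4.74  ⇒  cos φ = 0.2110  ⇒  φ ≈ 77.8°.

77.8°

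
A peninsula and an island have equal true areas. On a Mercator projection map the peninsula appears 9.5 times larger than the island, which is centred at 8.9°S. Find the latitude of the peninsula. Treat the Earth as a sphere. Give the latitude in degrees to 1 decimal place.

Mercator areal scale is sec²φ, so apparent-area ratio = sec²φ₁ / sec²φ₂ = cos²φ₂ / cos²φ₁.
cos²φ₂ / cos²φ₁ = 9.5  ⇒  cos φ₁ = cos 8.9° / √9.5 = 0.9880/3.082 = 0.3205.
φ₁ = arccos(0.3205) ≈ 71.3°.

71.3°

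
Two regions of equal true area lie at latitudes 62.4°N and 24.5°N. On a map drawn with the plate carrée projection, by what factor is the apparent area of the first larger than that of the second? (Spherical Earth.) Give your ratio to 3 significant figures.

Plate carrée maps x = Rλ, y = Rφ. The meridian scale is h = 1 and the parallel scale is k = 1/cos φ = sec φ.
Areal scale at 62.4°: h·k = 1.000 × 2.158 = 2.158.
Areal scale at 24.5°: h·k = 1.000 × 1.099 = 1.099.
Ratio = 2.158/1.099 ≈ 1.96.

1.96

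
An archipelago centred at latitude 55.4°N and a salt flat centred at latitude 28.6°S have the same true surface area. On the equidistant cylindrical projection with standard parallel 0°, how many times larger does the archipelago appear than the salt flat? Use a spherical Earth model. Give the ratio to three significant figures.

Plate carrée maps x = Rλ, y = Rφ. The meridian scale is h = 1 and the parallel scale is k = 1/cos φ = sec φ.
Areal scale at 55.4°: h·k = 1.000 × 1.761 = 1.761.
Areal scale at 28.6°: h·k = 1.000 × 1.139 = 1.139.
Ratio = 1.761/1.139 ≈ 1.55.

1.55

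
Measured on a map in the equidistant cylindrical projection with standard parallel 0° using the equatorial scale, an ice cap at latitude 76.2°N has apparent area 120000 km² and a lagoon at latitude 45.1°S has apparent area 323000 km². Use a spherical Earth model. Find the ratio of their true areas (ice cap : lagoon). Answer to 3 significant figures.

0.126

On the plate carrée, areal scale = h·k = 1 × sec φ, so true area = apparent × cos φ.
True area of ice cap: 120000 × cos(76.2°) = 120000 × 0.2385 = 28620 km².
True area of lagoon: 323000 × cos(45.1°) = 323000 × 0.7059 = 228000 km².
Ratio = 28620 / 228000 ≈ 0.126.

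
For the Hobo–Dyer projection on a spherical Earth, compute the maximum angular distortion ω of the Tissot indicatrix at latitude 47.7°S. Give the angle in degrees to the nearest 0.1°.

The Hobo–Dyer projection is cylindrical equal-area with φ₀ = 37.5°. A cylindrical equal-area projection with standard parallel φ₀ has meridian scale h = cos φ / cos φ₀ and parallel scale k = cos φ₀ / cos φ (so areas are preserved, h·k = 1).
At 47.7°: h = 0.8483, k = 1.179; principal scales a = 1.179, b = 0.8483.
sin(ω/2) = (a − b)/(a + b) = 0.3305/2.027 = 0.1630, so ω = 2 arcsin(0.1630) ≈ 18.8°.

18.8°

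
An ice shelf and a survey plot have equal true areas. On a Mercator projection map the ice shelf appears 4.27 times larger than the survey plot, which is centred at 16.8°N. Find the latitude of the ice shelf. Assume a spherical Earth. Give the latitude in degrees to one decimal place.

62.4°

On Mercator, (apparent₁)/(apparent₂) = sec²φ₁ / sec²φ₂ when true areas are equal.
cos²φ₂ / cos²φ₁ = 4.27  ⇒  cos φ₁ = cos 16.8° / √4.27 = 0.9573/2.066 = 0.4633.
φ₁ = arccos(0.4633) ≈ 62.4°.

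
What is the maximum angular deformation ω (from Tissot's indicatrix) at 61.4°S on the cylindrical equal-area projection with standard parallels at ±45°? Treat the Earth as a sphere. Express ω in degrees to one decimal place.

A cylindrical equal-area projection with standard parallel φ₀ has meridian scale h = cos φ / cos φ₀ and parallel scale k = cos φ₀ / cos φ (so areas are preserved, h·k = 1).
At 61.4°: h = 0.6770, k = 1.477; principal scales a = 1.477, b = 0.6770.
sin(ω/2) = (a − b)/(a + b) = 0.8002/2.154 = 0.3715, so ω = 2 arcsin(0.3715) ≈ 43.6°.

43.6°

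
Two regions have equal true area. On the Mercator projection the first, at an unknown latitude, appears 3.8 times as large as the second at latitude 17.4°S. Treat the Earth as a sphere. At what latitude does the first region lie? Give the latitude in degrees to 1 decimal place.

For equal true areas on Mercator, apparent areas scale as sec²φ, so the ratio is cos²φ₂ / cos²φ₁.
cos²φ₂ / cos²φ₁ = 3.8  ⇒  cos φ₁ = cos 17.4° / √3.8 = 0.9542/1.949 = 0.4895.
φ₁ = arccos(0.4895) ≈ 60.7°.

60.7°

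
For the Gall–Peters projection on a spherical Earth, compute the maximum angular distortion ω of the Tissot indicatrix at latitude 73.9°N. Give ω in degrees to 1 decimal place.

Gall–Peters is a cylindrical equal-area projection with standard parallels at ±45°. A cylindrical equal-area projection with standard parallel φ₀ has meridian scale h = cos φ / cos φ₀ and parallel scale k = cos φ₀ / cos φ (so areas are preserved, h·k = 1).
At 73.9°: h = 0.3922, k = 2.550; principal scales a = 2.550, b = 0.3922.
sin(ω/2) = (a − b)/(a + b) = 2.158/2.942 = 0.7334, so ω = 2 arcsin(0.7334) ≈ 94.3°.

94.3°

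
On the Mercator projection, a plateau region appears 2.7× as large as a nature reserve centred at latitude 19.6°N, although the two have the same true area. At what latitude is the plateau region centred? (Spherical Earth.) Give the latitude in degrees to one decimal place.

For equal true areas on Mercator, apparent areas scale as sec²φ, so the ratio is cos²φ₂ / cos²φ₁.
cos²φ₂ / cos²φ₁ = 2.7  ⇒  cos φ₁ = cos 19.6° / √2.7 = 0.9421/1.643 = 0.5733.
φ₁ = arccos(0.5733) ≈ 55.0°.

55.0°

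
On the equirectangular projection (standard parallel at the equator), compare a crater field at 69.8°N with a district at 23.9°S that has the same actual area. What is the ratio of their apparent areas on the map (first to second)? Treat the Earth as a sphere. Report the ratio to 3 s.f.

For the equirectangular projection with φ₀ = 0 (plate carrée), h = 1 along meridians and k = sec φ along parallels.
Areal scale at 69.8°: h·k = 1.000 × 2.896 = 2.896.
Areal scale at 23.9°: h·k = 1.000 × 1.094 = 1.094.
Ratio = 2.896/1.094 ≈ 2.65.

2.65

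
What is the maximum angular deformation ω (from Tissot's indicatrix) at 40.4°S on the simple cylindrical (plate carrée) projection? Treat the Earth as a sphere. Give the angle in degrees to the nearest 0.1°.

Plate carrée maps x = Rλ, y = Rφ. The meridian scale is h = 1 and the parallel scale is k = 1/cos φ = sec φ.
At 40.4°: h = 1.000, k = 1.313; principal scales a = 1.313, b = 1.000.
sin(ω/2) = (a − b)/(a + b) = 0.3131/2.313 = 0.1354, so ω = 2 arcsin(0.1354) ≈ 15.6°.

15.6°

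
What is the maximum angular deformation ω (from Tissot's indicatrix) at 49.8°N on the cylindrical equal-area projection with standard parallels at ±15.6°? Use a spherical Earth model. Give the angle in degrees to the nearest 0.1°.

A cylindrical equal-area projection with standard parallel φ₀ has meridian scale h = cos φ / cos φ₀ and parallel scale k = cos φ₀ / cos φ (so areas are preserved, h·k = 1).
At 49.8°: h = 0.6701, k = 1.492; principal scales a = 1.492, b = 0.6701.
sin(ω/2) = (a − b)/(a + b) = 0.8221/2.162 = 0.3802, so ω = 2 arcsin(0.3802) ≈ 44.7°.

44.7°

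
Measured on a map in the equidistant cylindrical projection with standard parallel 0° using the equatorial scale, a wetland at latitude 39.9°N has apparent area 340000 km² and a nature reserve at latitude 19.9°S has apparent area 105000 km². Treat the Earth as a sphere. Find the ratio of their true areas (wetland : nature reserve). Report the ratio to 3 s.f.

2.64

Plate carrée has h = 1 and k = sec φ, giving areal scale sec φ; true area = (apparent area) · cos φ.
True area of wetland: 340000 × cos(39.9°) = 340000 × 0.7672 = 260800 km².
True area of nature reserve: 105000 × cos(19.9°) = 105000 × 0.9403 = 98730 km².
Ratio = 260800 / 98730 ≈ 2.64.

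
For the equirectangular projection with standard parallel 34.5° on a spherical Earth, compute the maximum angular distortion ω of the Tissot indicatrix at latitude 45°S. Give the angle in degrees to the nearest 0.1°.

8.8°

The equidistant cylindrical projection with φ₀ = 34.5° has h = 1 (meridians true) and k = cos φ₀ / cos φ along parallels.
At 45°: h = 1.000, k = 1.165; principal scales a = 1.165, b = 1.000.
sin(ω/2) = (a − b)/(a + b) = 0.1655/2.165 = 0.07642, so ω = 2 arcsin(0.07642) ≈ 8.8°.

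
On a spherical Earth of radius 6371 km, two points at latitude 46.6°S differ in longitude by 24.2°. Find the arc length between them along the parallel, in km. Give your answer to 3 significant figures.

1850 km

Arc length along a parallel = R cos φ · Δλ (with Δλ in radians).
= 6371 × cos 46.6° × (24.2° × π/180) = 6371 × 0.6871 × 0.4224 ≈ 1850 km.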